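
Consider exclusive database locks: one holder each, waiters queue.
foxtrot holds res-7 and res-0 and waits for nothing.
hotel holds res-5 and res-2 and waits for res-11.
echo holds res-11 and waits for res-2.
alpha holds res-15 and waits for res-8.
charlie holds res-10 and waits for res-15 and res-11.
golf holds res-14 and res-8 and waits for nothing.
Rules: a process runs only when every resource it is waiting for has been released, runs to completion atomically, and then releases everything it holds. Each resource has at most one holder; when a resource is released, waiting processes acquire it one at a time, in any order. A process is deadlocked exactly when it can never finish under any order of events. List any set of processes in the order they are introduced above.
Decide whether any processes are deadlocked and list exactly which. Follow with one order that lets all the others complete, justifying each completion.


The deadlocked set is hotel, echo and charlie.
Key observation: the waits loop around hotel -> echo -> hotel with no way out; charlie waits into the deadlock from upstream.
A valid finishing order for the others: foxtrot, golf, alpha.
Verifying each step:
  foxtrot: no waits; runs immediately, freeing res-7 and res-0
  golf: no waits; runs immediately, freeing res-14 and res-8
  alpha: everything it awaited (res-8) is free; runs, freeing res-15


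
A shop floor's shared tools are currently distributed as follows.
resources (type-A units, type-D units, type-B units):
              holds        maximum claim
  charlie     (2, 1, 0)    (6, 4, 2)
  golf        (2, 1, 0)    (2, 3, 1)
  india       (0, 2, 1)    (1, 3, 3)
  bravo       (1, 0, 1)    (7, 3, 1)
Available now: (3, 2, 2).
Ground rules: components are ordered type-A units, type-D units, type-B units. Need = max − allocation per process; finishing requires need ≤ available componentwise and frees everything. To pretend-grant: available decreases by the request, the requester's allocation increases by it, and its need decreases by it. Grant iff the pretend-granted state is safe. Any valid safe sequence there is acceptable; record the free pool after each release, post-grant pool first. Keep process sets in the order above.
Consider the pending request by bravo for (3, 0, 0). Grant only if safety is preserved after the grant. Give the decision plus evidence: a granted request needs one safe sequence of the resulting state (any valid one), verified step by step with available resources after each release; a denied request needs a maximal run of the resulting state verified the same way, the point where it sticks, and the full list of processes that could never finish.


DENY — the pretend-granted state is unsafe.
Key observation: once golf, india finish, the pool peaks at (2, 5, 3) — and every remaining process still needs more type-A units than that.
Pretend the grant happened; the run golf, india goes as far as possible. Walking it through:
  pool = (0, 2, 2)
  golf: need (0, 2, 1) fits (0, 2, 2); releases (2, 1, 0), pool now (2, 3, 2)
  india: need (1, 1, 2) fits (2, 3, 2); releases (0, 2, 1), pool now (2, 5, 3)
  blocked: charlie wants (4, 3, 2), pool (2, 5, 3) — not enough type-A units
  blocked: bravo wants (3, 3, 0), pool (2, 5, 3) — not enough type-A units
Processes that could never finish after the grant: charlie and bravo.


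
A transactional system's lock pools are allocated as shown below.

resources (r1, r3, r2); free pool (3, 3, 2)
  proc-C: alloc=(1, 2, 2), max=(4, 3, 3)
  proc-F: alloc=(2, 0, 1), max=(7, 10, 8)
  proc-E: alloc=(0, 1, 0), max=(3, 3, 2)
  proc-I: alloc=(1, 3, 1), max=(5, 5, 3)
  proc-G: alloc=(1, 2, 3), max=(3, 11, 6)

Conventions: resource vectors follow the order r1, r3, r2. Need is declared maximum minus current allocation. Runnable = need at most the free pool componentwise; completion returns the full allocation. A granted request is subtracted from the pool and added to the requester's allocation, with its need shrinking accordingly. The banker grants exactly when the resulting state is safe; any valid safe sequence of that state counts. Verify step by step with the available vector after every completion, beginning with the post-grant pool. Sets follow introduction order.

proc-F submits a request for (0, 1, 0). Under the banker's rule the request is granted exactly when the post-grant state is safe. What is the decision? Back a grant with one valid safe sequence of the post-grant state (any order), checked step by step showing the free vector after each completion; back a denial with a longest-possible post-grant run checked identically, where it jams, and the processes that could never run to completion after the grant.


DENY — the pretend-granted state is unsafe.
Key observation: r3 is the bottleneck — with proc-C, proc-E, proc-I done the pool holds (5, 8, 5), short of every remaining need.
Pretend the grant happened; the run proc-C, proc-E, proc-I goes as far as possible. Check, step by step:
  pool = (3, 2, 2)
  proc-C needs (3, 1, 1) <= (3, 2, 2) -> finishes; pool += (1, 2, 2) = (4, 4, 4)
  proc-E needs (3, 2, 2) <= (4, 4, 4) -> finishes; pool += (0, 1, 0) = (4, 5, 4)
  proc-I needs (4, 2, 2) <= (4, 5, 4) -> finishes; pool += (1, 3, 1) = (5, 8, 5)
  proc-F cannot run: need (5, 9, 7) vs free (5, 8, 5) (insufficient r3 and r2)
  proc-G cannot run: need (2, 9, 3) vs free (5, 8, 5) (insufficient r3)
Processes that could never finish after the grant: proc-F and proc-G.


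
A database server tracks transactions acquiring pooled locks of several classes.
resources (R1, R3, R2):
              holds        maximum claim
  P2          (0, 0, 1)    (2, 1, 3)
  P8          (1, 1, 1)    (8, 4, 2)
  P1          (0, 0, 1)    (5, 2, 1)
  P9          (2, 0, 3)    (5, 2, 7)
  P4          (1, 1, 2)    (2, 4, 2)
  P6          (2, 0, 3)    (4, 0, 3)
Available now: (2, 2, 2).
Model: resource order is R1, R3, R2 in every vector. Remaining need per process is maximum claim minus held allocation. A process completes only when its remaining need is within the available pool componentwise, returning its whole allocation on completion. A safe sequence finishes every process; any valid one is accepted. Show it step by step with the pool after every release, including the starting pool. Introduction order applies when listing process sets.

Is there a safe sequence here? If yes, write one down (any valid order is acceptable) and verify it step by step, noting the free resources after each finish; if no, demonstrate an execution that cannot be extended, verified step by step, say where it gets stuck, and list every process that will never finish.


UNSAFE.
Key observation: even finishing P6, P9, P1, P2 leaves just (6, 2, 10) free — too little R3 for any of the remaining processes.
The run P6, P9, P1, P2 cannot be extended any further. Step-by-step check:
  pool = (2, 2, 2)
  run P6 (needs (2, 0, 0), free (2, 2, 2)); after release of (2, 0, 3) the pool is (4, 2, 5)
  run P9 (needs (3, 2, 4), free (4, 2, 5)); after release of (2, 0, 3) the pool is (6, 2, 8)
  run P1 (needs (5, 2, 0), free (6, 2, 8)); after release of (0, 0, 1) the pool is (6, 2, 9)
  run P2 (needs (2, 1, 2), free (6, 2, 9)); after release of (0, 0, 1) the pool is (6, 2, 10)
  P8 cannot run: need (7, 3, 1) vs free (6, 2, 10) (insufficient R1 and R3)
  P4 cannot run: need (1, 3, 0) vs free (6, 2, 10) (insufficient R3)
Permanently blocked: P8 and P4.


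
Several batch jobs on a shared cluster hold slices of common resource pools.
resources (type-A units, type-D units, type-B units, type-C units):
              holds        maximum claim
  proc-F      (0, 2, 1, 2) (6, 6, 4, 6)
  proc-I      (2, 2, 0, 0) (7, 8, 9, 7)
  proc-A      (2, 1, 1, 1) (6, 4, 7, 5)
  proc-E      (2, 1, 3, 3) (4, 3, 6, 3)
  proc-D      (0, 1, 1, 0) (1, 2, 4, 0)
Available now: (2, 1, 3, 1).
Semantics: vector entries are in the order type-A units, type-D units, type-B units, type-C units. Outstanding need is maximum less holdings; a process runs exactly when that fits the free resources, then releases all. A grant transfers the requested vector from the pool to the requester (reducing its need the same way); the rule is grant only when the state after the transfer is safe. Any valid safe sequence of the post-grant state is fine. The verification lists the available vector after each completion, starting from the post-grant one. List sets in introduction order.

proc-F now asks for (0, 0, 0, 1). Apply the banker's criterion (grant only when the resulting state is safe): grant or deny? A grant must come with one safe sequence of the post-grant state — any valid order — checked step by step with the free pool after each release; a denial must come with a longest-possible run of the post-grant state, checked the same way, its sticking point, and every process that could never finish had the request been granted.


DENY. Granting would leave the state unsafe.
Key observation: after proc-D, proc-E the pool peaks at (4, 3, 7, 3), and each blocked process is short somewhere: proc-F on type-A units, type-D units; proc-I on type-A units, type-D units, type-B units, type-C units; proc-A on type-C units.
Pretend the grant happened; the run proc-D, proc-E goes as far as possible. Verifying each step:
  pool = (2, 1, 3, 0)
  proc-D needs (1, 1, 3, 0) <= (2, 1, 3, 0) -> finishes; pool += (0, 1, 1, 0) = (2, 2, 4, 0)
  proc-E needs (2, 2, 3, 0) <= (2, 2, 4, 0) -> finishes; pool += (2, 1, 3, 3) = (4, 3, 7, 3)
  proc-F cannot run: need (6, 4, 3, 3) vs free (4, 3, 7, 3) (insufficient type-A units and type-D units)
  proc-I cannot run: need (5, 6, 9, 7) vs free (4, 3, 7, 3) (insufficient type-A units, type-D units, type-B units and type-C units)
  proc-A cannot run: need (4, 3, 6, 4) vs free (4, 3, 7, 3) (insufficient type-C units)
Processes that could never finish after the grant: proc-F, proc-I and proc-A.


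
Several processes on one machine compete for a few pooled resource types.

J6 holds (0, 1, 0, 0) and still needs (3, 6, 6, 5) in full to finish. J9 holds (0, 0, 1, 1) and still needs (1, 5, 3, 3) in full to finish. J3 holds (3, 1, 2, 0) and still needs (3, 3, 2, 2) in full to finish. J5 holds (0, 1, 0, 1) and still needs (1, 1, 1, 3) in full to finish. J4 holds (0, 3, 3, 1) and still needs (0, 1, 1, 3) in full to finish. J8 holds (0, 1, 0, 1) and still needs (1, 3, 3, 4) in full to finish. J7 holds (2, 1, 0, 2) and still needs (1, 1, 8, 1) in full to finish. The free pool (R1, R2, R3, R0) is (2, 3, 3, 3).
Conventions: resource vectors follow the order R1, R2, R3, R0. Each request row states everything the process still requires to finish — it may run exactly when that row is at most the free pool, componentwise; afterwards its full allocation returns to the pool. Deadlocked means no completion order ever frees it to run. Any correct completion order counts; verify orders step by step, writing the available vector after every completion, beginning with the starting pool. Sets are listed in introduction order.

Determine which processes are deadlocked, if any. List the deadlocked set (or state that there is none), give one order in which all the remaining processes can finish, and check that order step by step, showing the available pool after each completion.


Deadlocked: J6, J3 and J7.
Key observation: after J5, J4, J8, J9 the pool peaks at (2, 8, 7, 7), and each blocked process is short somewhere: J6 on R1; J3 on R1; J7 on R3.
The rest can finish in the order J5, J4, J8, J9. Check, step by step:
  pool = (2, 3, 3, 3)
  J5 needs (1, 1, 1, 3) <= (2, 3, 3, 3) -> finishes; pool += (0, 1, 0, 1) = (2, 4, 3, 4)
  J4 needs (0, 1, 1, 3) <= (2, 4, 3, 4) -> finishes; pool += (0, 3, 3, 1) = (2, 7, 6, 5)
  J8 needs (1, 3, 3, 4) <= (2, 7, 6, 5) -> finishes; pool += (0, 1, 0, 1) = (2, 8, 6, 6)
  J9 needs (1, 5, 3, 3) <= (2, 8, 6, 6) -> finishes; pool += (0, 0, 1, 1) = (2, 8, 7, 7)
None of the blocked processes ever fits:
  blocked: J6 wants (3, 6, 6, 5), pool (2, 8, 7, 7) — not enough R1
  blocked: J3 wants (3, 3, 2, 2), pool (2, 8, 7, 7) — not enough R1
  blocked: J7 wants (1, 1, 8, 1), pool (2, 8, 7, 7) — not enough R3


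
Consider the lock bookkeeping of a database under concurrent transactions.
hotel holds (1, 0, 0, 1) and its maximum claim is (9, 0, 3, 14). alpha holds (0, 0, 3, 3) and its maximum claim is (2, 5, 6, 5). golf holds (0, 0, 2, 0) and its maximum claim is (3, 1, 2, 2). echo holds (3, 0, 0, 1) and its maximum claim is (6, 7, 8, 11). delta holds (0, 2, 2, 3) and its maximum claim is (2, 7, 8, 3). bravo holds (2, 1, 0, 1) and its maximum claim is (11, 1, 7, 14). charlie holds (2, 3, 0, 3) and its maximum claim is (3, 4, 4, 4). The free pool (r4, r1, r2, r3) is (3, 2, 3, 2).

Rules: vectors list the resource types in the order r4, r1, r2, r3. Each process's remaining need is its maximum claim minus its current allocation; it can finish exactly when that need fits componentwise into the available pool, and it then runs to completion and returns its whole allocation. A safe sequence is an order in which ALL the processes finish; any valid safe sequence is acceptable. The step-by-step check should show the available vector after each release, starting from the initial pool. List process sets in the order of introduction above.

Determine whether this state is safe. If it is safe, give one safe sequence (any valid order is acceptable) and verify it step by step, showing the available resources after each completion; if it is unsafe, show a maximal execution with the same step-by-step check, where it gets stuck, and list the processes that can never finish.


UNSAFE — no complete ordering exists.
Key observation: once golf, charlie, alpha, delta, echo finish, the pool peaks at (8, 7, 10, 12) — and every remaining process still needs more r3 than that.
The run golf, charlie, alpha, delta, echo cannot be extended any further. Check, step by step:
  pool = (3, 2, 3, 2)
  golf needs (3, 1, 0, 2) <= (3, 2, 3, 2) -> finishes; pool += (0, 0, 2, 0) = (3, 2, 5, 2)
  charlie needs (1, 1, 4, 1) <= (3, 2, 5, 2) -> finishes; pool += (2, 3, 0, 3) = (5, 5, 5, 5)
  alpha needs (2, 5, 3, 2) <= (5, 5, 5, 5) -> finishes; pool += (0, 0, 3, 3) = (5, 5, 8, 8)
  delta needs (2, 5, 6, 0) <= (5, 5, 8, 8) -> finishes; pool += (0, 2, 2, 3) = (5, 7, 10, 11)
  echo needs (3, 7, 8, 10) <= (5, 7, 10, 11) -> finishes; pool += (3, 0, 0, 1) = (8, 7, 10, 12)
  hotel cannot run: need (8, 0, 3, 13) vs free (8, 7, 10, 12) (insufficient r3)
  bravo cannot run: need (9, 0, 7, 13) vs free (8, 7, 10, 12) (insufficient r4 and r3)
Processes that can never finish: hotel and bravo.


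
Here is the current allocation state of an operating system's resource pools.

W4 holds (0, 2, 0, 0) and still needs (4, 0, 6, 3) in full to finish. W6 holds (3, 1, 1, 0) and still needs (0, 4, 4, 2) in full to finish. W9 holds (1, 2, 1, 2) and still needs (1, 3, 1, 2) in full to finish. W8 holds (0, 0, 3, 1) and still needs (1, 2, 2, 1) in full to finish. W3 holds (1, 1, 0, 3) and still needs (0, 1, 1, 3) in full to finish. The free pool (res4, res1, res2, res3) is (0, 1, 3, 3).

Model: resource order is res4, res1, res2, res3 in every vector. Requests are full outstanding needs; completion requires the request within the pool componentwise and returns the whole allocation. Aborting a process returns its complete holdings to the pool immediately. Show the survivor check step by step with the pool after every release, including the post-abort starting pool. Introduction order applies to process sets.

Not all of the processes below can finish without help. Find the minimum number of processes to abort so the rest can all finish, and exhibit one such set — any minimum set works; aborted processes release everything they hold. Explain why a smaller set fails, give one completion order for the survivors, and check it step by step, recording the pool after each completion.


The answer: abort W4.
Key observation: aborting W4 returns (0, 2, 0, 0), and W9 — hopeless before — runs at step 2 with the returned capacity in the pool.
Why nothing smaller works: aborting no one leaves the state deadlocked as given.
One survivor order: W3, W9, W8, W6. Check, step by step (post-abort pool first):
  pool = (0, 3, 3, 3)
  W3: need (0, 1, 1, 3) fits (0, 3, 3, 3); releases (1, 1, 0, 3), pool now (1, 4, 3, 6)
  W9: need (1, 3, 1, 2) fits (1, 4, 3, 6); releases (1, 2, 1, 2), pool now (2, 6, 4, 8)
  W8: need (1, 2, 2, 1) fits (2, 6, 4, 8); releases (0, 0, 3, 1), pool now (2, 6, 7, 9)
  W6: need (0, 4, 4, 2) fits (2, 6, 7, 9); releases (3, 1, 1, 0), pool now (5, 7, 8, 9)


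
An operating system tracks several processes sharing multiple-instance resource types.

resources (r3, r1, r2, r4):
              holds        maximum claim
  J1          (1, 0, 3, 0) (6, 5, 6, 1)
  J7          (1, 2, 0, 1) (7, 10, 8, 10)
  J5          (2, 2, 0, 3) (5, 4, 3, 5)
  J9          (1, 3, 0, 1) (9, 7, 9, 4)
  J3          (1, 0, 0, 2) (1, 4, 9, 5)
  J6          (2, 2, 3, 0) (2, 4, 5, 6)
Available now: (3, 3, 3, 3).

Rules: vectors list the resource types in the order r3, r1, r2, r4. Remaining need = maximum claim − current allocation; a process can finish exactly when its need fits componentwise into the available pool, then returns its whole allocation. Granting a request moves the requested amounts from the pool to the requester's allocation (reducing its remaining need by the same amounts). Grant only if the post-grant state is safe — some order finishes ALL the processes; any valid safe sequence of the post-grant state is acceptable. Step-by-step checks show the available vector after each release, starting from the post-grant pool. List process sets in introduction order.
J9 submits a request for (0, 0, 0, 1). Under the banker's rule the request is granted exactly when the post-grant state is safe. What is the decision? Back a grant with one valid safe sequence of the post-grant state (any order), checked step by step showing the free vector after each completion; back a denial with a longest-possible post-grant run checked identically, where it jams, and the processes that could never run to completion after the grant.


DENY: after the grant no complete ordering would exist.
Key observation: after J5, J1 the pool peaks at (6, 5, 6, 5), and each blocked process is short somewhere: J7 on r1, r2, r4; J9 on r3, r2; J3 on r2; J6 on r4.
Pretend the grant happened; the run J5, J1 goes as far as possible. Verifying each step:
  pool = (3, 3, 3, 2)
  J5: need (3, 2, 3, 2) fits (3, 3, 3, 2); releases (2, 2, 0, 3), pool now (5, 5, 3, 5)
  J1: need (5, 5, 3, 1) fits (5, 5, 3, 5); releases (1, 0, 3, 0), pool now (6, 5, 6, 5)
  J7 still needs (6, 8, 8, 9) but only (6, 5, 6, 5) is free — short on r1, r2 and r4
  J9 still needs (8, 4, 9, 2) but only (6, 5, 6, 5) is free — short on r3 and r2
  J3 still needs (0, 4, 9, 3) but only (6, 5, 6, 5) is free — short on r2
  J6 still needs (0, 2, 2, 6) but only (6, 5, 6, 5) is free — short on r4
Processes that could never finish after the grant: J7, J9, J3 and J6.


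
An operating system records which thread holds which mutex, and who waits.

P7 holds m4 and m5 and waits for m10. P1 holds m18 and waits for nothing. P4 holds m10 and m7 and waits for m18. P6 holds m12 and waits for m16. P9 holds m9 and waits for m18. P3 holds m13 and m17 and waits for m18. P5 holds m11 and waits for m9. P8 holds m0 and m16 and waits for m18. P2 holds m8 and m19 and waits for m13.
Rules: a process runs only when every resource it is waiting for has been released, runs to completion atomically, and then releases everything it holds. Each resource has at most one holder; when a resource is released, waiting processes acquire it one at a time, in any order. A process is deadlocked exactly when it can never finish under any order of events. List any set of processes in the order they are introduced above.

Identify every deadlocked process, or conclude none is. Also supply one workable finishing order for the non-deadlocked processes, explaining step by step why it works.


Nothing here is deadlocked.
Key observation: there is no circular wait here — follow any chain and it reaches a process that is free to run now.
A valid finishing order for the others: P1, P4, P3, P8, P7, P6, P9, P2, P5.
Verifying each step:
  run P1 (it waits on nothing); releases m18
  run P4 (all its waits — m18 — are resolved); releases m10 and m7
  run P3 (all its waits — m18 — are resolved); releases m13 and m17
  run P8 (all its waits — m18 — are resolved); releases m0 and m16
  run P7 (all its waits — m10 — are resolved); releases m4 and m5
  run P6 (all its waits — m16 — are resolved); releases m12
  run P9 (all its waits — m18 — are resolved); releases m9
  run P2 (all its waits — m13 — are resolved); releases m8 and m19
  run P5 (all its waits — m9 — are resolved); releases m11


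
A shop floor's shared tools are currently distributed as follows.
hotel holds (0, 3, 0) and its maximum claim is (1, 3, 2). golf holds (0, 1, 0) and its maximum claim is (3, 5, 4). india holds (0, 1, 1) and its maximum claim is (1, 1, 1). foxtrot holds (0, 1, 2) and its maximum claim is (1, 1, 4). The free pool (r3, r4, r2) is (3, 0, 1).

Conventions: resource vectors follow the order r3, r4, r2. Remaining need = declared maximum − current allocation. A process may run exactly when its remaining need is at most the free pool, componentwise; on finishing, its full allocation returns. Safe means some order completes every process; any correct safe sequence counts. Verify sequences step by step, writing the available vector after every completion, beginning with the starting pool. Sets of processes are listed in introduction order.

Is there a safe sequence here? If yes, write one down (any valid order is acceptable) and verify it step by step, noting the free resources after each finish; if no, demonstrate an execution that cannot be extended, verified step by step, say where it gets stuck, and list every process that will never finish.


SAFE, for example via the order india, hotel, foxtrot, golf.
Key observation: hotel marks the first exact bind of the order: its need (1, 0, 2) fits the free (3, 1, 2) with zero slack on a requested resource.
Verifying each step:
  pool = (3, 0, 1)
  india: need (1, 0, 0) fits (3, 0, 1); releases (0, 1, 1), pool now (3, 1, 2)
  hotel: need (1, 0, 2) fits (3, 1, 2); releases (0, 3, 0), pool now (3, 4, 2)
  foxtrot: need (1, 0, 2) fits (3, 4, 2); releases (0, 1, 2), pool now (3, 5, 4)
  golf: need (3, 4, 4) fits (3, 5, 4); releases (0, 1, 0), pool now (3, 6, 4)


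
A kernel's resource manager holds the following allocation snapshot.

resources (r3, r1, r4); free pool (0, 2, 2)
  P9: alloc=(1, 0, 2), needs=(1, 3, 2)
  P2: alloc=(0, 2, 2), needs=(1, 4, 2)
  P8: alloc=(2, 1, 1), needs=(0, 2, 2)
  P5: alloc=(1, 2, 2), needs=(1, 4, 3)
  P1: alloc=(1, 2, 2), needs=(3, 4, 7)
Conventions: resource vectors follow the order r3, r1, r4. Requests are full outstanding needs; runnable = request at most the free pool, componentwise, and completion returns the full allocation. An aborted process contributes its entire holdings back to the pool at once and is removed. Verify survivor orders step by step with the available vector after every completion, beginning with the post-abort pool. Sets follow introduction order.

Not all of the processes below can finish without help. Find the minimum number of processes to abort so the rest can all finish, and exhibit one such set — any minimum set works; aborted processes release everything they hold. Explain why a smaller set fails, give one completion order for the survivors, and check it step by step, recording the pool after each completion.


The answer: abort P2.
Key observation: before aborting P2, P5 was permanently blocked — no order could ever run it; afterwards it completes at step 2.
Minimality: the empty abort set fails — the state is deadlocked as it stands.
The survivors complete as P8, P5, P1, P9. Walking it through (starting from the post-abort pool):
  pool = (0, 4, 4)
  P8: need (0, 2, 2) fits (0, 4, 4); releases (2, 1, 1), pool now (2, 5, 5)
  P5: need (1, 4, 3) fits (2, 5, 5); releases (1, 2, 2), pool now (3, 7, 7)
  P1: need (3, 4, 7) fits (3, 7, 7); releases (1, 2, 2), pool now (4, 9, 9)
  P9: need (1, 3, 2) fits (4, 9, 9); releases (1, 0, 2), pool now (5, 9, 11)


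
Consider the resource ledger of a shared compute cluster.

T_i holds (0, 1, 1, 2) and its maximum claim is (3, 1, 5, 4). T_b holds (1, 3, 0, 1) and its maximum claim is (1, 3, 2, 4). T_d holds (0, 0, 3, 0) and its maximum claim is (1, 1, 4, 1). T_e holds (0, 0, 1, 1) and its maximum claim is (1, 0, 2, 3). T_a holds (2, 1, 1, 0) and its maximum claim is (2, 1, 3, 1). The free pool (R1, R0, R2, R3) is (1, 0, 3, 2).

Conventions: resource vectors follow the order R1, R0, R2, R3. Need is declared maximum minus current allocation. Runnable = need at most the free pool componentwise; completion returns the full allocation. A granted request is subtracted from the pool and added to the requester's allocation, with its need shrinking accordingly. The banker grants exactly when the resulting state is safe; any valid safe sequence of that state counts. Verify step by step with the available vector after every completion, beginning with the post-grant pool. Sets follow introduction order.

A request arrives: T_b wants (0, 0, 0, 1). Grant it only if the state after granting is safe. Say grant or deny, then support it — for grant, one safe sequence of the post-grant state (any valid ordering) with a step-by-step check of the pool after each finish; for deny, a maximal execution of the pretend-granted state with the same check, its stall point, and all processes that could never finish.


DENY. Granting would leave the state unsafe.
Key observation: even finishing T_a, T_d leaves just (3, 1, 7, 1) free — too little R3 for any of the remaining processes.
On the post-grant state, T_a, T_d is a maximal run — nothing extends it. Step-by-step check:
  pool = (1, 0, 3, 1)
  T_a needs (0, 0, 2, 1) <= (1, 0, 3, 1) -> finishes; pool += (2, 1, 1, 0) = (3, 1, 4, 1)
  T_d needs (1, 1, 1, 1) <= (3, 1, 4, 1) -> finishes; pool += (0, 0, 3, 0) = (3, 1, 7, 1)
  T_i still needs (3, 0, 4, 2) but only (3, 1, 7, 1) is free — short on R3
  T_b still needs (0, 0, 2, 2) but only (3, 1, 7, 1) is free — short on R3
  T_e still needs (1, 0, 1, 2) but only (3, 1, 7, 1) is free — short on R3
Had the request been granted, T_i, T_b and T_e could never finish.


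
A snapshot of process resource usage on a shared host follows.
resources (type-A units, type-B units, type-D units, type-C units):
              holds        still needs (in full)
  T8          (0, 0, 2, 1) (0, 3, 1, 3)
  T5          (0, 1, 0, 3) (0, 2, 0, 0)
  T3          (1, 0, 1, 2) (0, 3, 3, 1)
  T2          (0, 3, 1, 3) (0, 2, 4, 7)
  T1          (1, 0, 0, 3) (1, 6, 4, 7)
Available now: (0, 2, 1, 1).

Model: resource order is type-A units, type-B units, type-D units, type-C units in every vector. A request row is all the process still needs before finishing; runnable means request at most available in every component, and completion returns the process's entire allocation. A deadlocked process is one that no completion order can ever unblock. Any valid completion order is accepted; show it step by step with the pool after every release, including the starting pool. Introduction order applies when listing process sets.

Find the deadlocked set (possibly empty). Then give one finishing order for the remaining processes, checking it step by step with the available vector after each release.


The deadlocked set is empty.
Key observation: beginning at T5, releases accumulate fast enough that every process eventually fits.
A valid finishing order for the others: T5, T8, T3, T2, T1. Check, step by step:
  pool = (0, 2, 1, 1)
  T5: need (0, 2, 0, 0) fits (0, 2, 1, 1); releases (0, 1, 0, 3), pool now (0, 3, 1, 4)
  T8: need (0, 3, 1, 3) fits (0, 3, 1, 4); releases (0, 0, 2, 1), pool now (0, 3, 3, 5)
  T3: need (0, 3, 3, 1) fits (0, 3, 3, 5); releases (1, 0, 1, 2), pool now (1, 3, 4, 7)
  T2: need (0, 2, 4, 7) fits (1, 3, 4, 7); releases (0, 3, 1, 3), pool now (1, 6, 5, 10)
  T1: need (1, 6, 4, 7) fits (1, 6, 5, 10); releases (1, 0, 0, 3), pool now (2, 6, 5, 13)


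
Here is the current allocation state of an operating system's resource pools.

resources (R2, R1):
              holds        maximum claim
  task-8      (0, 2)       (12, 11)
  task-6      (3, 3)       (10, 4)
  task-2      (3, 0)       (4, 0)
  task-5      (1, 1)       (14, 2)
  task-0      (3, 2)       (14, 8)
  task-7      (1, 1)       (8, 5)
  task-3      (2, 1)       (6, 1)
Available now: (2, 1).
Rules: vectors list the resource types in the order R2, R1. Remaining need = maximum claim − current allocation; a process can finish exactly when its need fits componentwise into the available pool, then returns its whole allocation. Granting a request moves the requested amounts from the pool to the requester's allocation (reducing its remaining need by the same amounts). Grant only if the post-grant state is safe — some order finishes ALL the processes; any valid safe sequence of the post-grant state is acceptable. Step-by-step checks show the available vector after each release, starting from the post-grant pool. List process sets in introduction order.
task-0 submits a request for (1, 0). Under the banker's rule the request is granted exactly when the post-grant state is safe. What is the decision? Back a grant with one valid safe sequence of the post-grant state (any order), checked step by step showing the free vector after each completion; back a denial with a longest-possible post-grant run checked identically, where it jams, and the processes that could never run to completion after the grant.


DENY. Granting would leave the state unsafe.
Key observation: even finishing task-2, task-3 leaves just (6, 2) free — too little R2 for any of the remaining processes.
On the post-grant state, task-2, task-3 is a maximal run — nothing extends it. Verifying each step:
  pool = (1, 1)
  run task-2 (needs (1, 0), free (1, 1)); after release of (3, 0) the pool is (4, 1)
  run task-3 (needs (4, 0), free (4, 1)); after release of (2, 1) the pool is (6, 2)
  blocked: task-8 wants (12, 9), pool (6, 2) — not enough R2 and R1
  blocked: task-6 wants (7, 1), pool (6, 2) — not enough R2
  blocked: task-5 wants (13, 1), pool (6, 2) — not enough R2
  blocked: task-0 wants (10, 6), pool (6, 2) — not enough R2 and R1
  blocked: task-7 wants (7, 4), pool (6, 2) — not enough R2 and R1
Post-grant, the permanently blocked set is task-8, task-6, task-5, task-0 and task-7.


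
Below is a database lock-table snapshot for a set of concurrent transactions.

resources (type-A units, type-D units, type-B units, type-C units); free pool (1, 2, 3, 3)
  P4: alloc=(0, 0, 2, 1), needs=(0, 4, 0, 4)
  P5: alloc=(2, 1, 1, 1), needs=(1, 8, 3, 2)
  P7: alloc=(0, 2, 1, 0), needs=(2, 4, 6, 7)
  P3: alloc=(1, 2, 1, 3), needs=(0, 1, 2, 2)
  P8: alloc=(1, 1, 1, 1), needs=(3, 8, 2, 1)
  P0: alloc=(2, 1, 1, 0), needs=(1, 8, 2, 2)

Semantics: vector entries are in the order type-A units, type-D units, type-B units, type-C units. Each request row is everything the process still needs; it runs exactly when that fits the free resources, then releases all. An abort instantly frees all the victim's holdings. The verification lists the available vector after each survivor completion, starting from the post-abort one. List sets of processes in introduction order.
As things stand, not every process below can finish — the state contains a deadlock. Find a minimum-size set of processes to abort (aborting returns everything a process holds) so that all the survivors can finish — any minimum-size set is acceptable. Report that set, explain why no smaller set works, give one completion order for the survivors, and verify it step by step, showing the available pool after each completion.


Abort P8 and P0.
Key observation: the returned (3, 2, 2, 1) from P8 and P0 is what brings P5 — unrunnable before, under any order — into play at step 4.
Minimality, checking each single-abort alternative: P4 alone leaves P5 blocked (short on type-D units); P5 alone leaves P8 blocked (short on type-D units); P7 alone leaves P5 blocked (short on type-D units); P3 alone leaves P5 blocked (short on type-D units); P8 alone leaves P5 blocked (short on type-D units); P0 alone leaves P5 blocked (short on type-D units).
The survivors complete as P3, P7, P4, P5. Check, step by step (starting from the post-abort pool):
  pool = (4, 4, 5, 4)
  P3 needs (0, 1, 2, 2) <= (4, 4, 5, 4) -> finishes; pool += (1, 2, 1, 3) = (5, 6, 6, 7)
  P7 needs (2, 4, 6, 7) <= (5, 6, 6, 7) -> finishes; pool += (0, 2, 1, 0) = (5, 8, 7, 7)
  P4 needs (0, 4, 0, 4) <= (5, 8, 7, 7) -> finishes; pool += (0, 0, 2, 1) = (5, 8, 9, 8)
  P5 needs (1, 8, 3, 2) <= (5, 8, 9, 8) -> finishes; pool += (2, 1, 1, 1) = (7, 9, 10, 9)


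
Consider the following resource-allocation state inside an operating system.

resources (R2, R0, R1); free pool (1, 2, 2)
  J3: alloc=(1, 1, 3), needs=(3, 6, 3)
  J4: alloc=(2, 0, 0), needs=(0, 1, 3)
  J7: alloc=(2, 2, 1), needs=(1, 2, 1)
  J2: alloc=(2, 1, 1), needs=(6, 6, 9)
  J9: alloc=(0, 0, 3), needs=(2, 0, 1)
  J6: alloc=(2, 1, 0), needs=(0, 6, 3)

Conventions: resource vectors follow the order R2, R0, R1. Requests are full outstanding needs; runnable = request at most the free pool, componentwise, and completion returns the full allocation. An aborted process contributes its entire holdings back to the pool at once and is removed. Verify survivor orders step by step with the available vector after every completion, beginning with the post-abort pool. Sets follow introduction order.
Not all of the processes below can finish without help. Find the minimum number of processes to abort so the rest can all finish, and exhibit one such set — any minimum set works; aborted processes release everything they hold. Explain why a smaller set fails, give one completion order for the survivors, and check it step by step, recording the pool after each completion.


The answer: abort J2 and J6.
Key observation: J3 had no path to completion before; after the abort of J2 and J6 ((4, 2, 1) returned), step 3 is where it fits.
Minimality, checking each single-abort alternative: J3 alone leaves J2 blocked (short on R0); J4 alone leaves J3 blocked (short on R0); J7 alone leaves J3 blocked (short on R0); J2 alone leaves J3 blocked (short on R0); J9 alone leaves J3 blocked (short on R0); J6 alone leaves J3 blocked (short on R0).
The survivors complete as J4, J7, J3, J9. Step-by-step check (starting from the post-abort pool):
  pool = (5, 4, 3)
  J4: need (0, 1, 3) fits (5, 4, 3); releases (2, 0, 0), pool now (7, 4, 3)
  J7: need (1, 2, 1) fits (7, 4, 3); releases (2, 2, 1), pool now (9, 6, 4)
  J3: need (3, 6, 3) fits (9, 6, 4); releases (1, 1, 3), pool now (10, 7, 7)
  J9: need (2, 0, 1) fits (10, 7, 7); releases (0, 0, 3), pool now (10, 7, 10)


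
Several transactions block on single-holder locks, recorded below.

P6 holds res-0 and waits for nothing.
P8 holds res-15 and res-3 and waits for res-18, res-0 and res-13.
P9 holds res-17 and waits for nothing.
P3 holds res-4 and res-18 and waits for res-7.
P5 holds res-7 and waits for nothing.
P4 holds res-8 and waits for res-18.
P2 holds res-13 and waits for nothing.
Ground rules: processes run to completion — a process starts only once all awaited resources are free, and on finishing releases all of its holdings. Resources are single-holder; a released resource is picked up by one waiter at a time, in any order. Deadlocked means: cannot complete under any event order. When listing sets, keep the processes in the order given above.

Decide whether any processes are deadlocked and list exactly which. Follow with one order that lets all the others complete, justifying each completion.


The deadlocked set is empty.
Key observation: there is no circular wait here — follow any chain and it reaches a process that is free to run now.
The rest can finish in the order P2, P5, P6, P9, P3, P4, P8.
Walking it through:
  P2 waits on nothing -> runs at once and releases res-13
  P5 waits on nothing -> runs at once and releases res-7
  P6 waits on nothing -> runs at once and releases res-0
  P9 waits on nothing -> runs at once and releases res-17
  run P3 (all its waits — res-7 — are resolved); releases res-4 and res-18
  run P4 (all its waits — res-18 — are resolved); releases res-8
  run P8 (all its waits — res-18, res-0 and res-13 — are resolved); releases res-15 and res-3


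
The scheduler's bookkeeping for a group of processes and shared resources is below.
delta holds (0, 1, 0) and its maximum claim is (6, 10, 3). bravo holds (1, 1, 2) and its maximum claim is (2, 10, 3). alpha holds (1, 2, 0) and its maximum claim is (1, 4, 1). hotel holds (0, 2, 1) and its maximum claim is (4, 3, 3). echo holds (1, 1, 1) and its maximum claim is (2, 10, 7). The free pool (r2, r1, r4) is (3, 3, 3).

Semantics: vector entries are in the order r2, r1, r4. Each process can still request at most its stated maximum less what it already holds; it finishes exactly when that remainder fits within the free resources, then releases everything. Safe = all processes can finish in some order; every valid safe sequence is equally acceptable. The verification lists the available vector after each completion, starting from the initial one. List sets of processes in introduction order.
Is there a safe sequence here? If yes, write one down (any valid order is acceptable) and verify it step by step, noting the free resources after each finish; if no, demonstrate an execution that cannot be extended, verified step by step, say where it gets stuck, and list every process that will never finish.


The state is UNSAFE.
Key observation: alpha, hotel can finish, but then (4, 7, 4) is all there is, and the blocked group's r1 demands exceed it.
The run alpha, hotel cannot be extended any further. Verifying each step:
  pool = (3, 3, 3)
  alpha: need (0, 2, 1) fits (3, 3, 3); releases (1, 2, 0), pool now (4, 5, 3)
  hotel: need (4, 1, 2) fits (4, 5, 3); releases (0, 2, 1), pool now (4, 7, 4)
  delta still needs (6, 9, 3) but only (4, 7, 4) is free — short on r2 and r1
  bravo still needs (1, 9, 1) but only (4, 7, 4) is free — short on r1
  echo still needs (1, 9, 6) but only (4, 7, 4) is free — short on r1 and r4
Never able to finish: delta, bravo and echo.


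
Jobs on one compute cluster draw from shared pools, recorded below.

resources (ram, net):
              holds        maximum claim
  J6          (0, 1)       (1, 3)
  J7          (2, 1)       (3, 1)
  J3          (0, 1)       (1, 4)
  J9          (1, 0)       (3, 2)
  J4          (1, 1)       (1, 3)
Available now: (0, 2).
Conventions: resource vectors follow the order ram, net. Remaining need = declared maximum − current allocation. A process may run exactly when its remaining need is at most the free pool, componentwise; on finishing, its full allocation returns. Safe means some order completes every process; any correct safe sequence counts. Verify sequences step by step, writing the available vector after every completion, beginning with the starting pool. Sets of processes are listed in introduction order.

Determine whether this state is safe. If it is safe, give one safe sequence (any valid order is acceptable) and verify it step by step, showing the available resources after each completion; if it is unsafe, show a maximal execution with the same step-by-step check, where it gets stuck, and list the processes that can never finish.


SAFE. One safe sequence: J4, J7, J3, J6, J9.
Key observation: reading the order forward, J4 is the first process whose need (0, 2) meets the free pool (0, 2) exactly on a resource it requests.
Step-by-step check:
  pool = (0, 2)
  J4 needs (0, 2) <= (0, 2) -> finishes; pool += (1, 1) = (1, 3)
  J7 needs (1, 0) <= (1, 3) -> finishes; pool += (2, 1) = (3, 4)
  J3 needs (1, 3) <= (3, 4) -> finishes; pool += (0, 1) = (3, 5)
  J6 needs (1, 2) <= (3, 5) -> finishes; pool += (0, 1) = (3, 6)
  J9 needs (2, 2) <= (3, 6) -> finishes; pool += (1, 0) = (4, 6)


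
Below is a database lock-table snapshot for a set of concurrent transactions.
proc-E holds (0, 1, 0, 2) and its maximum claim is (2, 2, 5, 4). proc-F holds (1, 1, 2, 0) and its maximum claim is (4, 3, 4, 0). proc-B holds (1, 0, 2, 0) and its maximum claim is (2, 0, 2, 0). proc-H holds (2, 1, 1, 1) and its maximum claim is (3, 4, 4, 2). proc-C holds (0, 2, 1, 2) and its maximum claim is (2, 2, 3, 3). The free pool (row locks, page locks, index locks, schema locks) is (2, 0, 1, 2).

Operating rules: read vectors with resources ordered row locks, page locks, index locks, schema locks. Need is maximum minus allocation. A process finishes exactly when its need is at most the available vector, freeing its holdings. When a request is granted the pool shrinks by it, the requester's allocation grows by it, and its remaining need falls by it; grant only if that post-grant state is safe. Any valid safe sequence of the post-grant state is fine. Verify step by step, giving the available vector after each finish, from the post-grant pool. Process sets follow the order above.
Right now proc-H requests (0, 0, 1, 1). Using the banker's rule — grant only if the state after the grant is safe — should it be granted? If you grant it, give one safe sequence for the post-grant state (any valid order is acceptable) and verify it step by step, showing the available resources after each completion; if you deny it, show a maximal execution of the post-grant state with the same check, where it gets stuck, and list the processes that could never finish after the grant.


GRANT. The post-grant state is safe; one safe sequence: proc-B, proc-C, proc-F, proc-E, proc-H.
Key observation: after the grant the pool drops to (2, 0, 0, 1), which still lets proc-B finish first and unwind the rest.
Check on the post-grant state, step by step:
  pool = (2, 0, 0, 1)
  proc-B: need (1, 0, 0, 0) fits (2, 0, 0, 1); releases (1, 0, 2, 0), pool now (3, 0, 2, 1)
  proc-C: need (2, 0, 2, 1) fits (3, 0, 2, 1); releases (0, 2, 1, 2), pool now (3, 2, 3, 3)
  proc-F: need (3, 2, 2, 0) fits (3, 2, 3, 3); releases (1, 1, 2, 0), pool now (4, 3, 5, 3)
  proc-E: need (2, 1, 5, 2) fits (4, 3, 5, 3); releases (0, 1, 0, 2), pool now (4, 4, 5, 5)
  proc-H: need (1, 3, 2, 0) fits (4, 4, 5, 5); releases (2, 1, 2, 2), pool now (6, 5, 7, 7)
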